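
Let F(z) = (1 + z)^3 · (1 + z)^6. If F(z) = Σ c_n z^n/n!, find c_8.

The EGF product rule gives c_8 = Σ_{k_1+k_2=8} C(8; k_1,k_2) · ∏ g_i(k_i), where (1+z)^3 gives the falling factorial (3)_k; (1+z)^6 gives the falling factorial (6)_k.
g_1(k) for k = 0…8: 1, 3, 6, 6, 0, 0, 0, 0, 0.
g_2(k) for k = 0…8: 1, 6, 30, 120, 360, 720, 720, 0, 0.
c_8 = Σ_k C(8,k)·g_1(k)·g_2(8−k) = 28·6·720 + 56·6·720 = 120960 + 241920 = 362880.

362880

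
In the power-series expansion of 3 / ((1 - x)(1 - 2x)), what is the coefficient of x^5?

189

Partial fractions give a closed form: a_n = (-3)·1^n + (6)·2^n.
At n = 5: a_5 = 189.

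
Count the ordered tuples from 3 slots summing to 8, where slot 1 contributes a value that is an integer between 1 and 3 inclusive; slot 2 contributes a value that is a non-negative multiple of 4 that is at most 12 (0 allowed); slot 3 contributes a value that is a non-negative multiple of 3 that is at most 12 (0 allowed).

The generating function for the choices is (z + z² + z³)·(1 + z⁴ + z⁸ + z¹²)·(1 + z³ + z⁶ + z⁹ + z¹²); the count is [z⁸].
(z + z² + z³) has coefficients 0,1,1,1 for degrees 0…3.
(1 + z⁴ + z⁸ + z¹²) has coefficients 1,0,0,0,1,0,0,0,1 for degrees 0…8.
Finally multiplying by (1 + z³ + z⁶ + z⁹ + z¹²), the product of all factors after the first has coefficients 1,0,0,1,1,0,1,1,1 for degrees 0…8.
[z⁸] = 1·1 + 1·1 + 1·0 = 2.

2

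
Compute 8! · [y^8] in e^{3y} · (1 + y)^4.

784161

The EGF product rule gives c_8 = Σ_{k_1+k_2=8} C(8; k_1,k_2) · ∏ g_i(k_i), where e^{3y} gives (3)^k; (1+y)^4 gives the falling factorial (4)_k.
g_1(k) for k = 0…8: 1, 3, 9, 27, 81, 243, 729, 2187, 6561.
g_2(k) for k = 0…8: 1, 4, 12, 24, 24, 0, 0, 0, 0.
c_8 = Σ_k C(8,k)·g_1(k)·g_2(8−k) = 70·81·24 + 56·243·24 + 28·729·12 + 8·2187·4 + 1·6561·1 = 136080 + 326592 + 244944 + 69984 + 6561 = 784161.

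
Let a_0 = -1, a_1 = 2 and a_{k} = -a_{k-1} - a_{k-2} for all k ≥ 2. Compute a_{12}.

The ordinary generating function has denominator 1 + z + z^2.
Iterating the recurrence: a_0,…,a_{12} = -1, 2, -1, -1, 2, -1, -1, 2, -1, -1, 2, -1, -1.

-1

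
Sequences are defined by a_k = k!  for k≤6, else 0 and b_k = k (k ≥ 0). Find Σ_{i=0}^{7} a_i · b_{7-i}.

1079

Write out a_i and b_{7-i} for i = 0,…,7 and sum the products.
Σ = 1·7 + 1·6 + 2·5 + 6·4 + 24·3 + 120·2 + 720·1 + 0·0 = 1079.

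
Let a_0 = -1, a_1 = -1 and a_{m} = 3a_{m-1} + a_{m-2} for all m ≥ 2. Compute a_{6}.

The ordinary generating function has denominator 1 - 3z - z^2.
Iterating the recurrence: a_0,…,a_{6} = -1, -1, -4, -13, -43, -142, -469.

-469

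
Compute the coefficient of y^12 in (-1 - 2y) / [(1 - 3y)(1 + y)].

Partial fractions give a closed form: a_n = (-5/4)·3^n + (1/4)·(-1)^n.
At n = 12: a_12 = -664301.

-664301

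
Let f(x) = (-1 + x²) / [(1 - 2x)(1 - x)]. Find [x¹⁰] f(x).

-1536

The denominator gives the recurrence a_n = 3a_(n−1) − 2a_(n−2) for n ≥ 3; the numerator fixes a_0 = -1, a_1 = -3, a_2 = -6.
Iterating: -1, -3, -6, -12, -24, -48, -96, -192, -384, -768, -1536, so a_10 = -1536.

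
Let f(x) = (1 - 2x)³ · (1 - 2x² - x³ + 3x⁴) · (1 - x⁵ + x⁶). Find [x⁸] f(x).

7

(1 - 2x)³ has coefficients 1,-6,12,-8 for degrees 0…3.
(1 - 2x² - x³ + 3x⁴) has coefficients 1,0,-2,-1,3,0,0,0,0 for degrees 0…8.
Finally multiplying by (1 - x⁵ + x⁶), the product of all factors after the first has coefficients 1,0,-2,-1,3,-1,1,2,-1 for degrees 0…8.
[x⁸] = 1·(-1) − 6·2 + 12·1 − 8·(-1) = 7.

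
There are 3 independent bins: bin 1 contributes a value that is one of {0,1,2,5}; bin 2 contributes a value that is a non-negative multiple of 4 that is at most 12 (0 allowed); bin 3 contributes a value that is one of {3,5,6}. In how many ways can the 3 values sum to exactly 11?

The generating function for the choices is (1 + x + x^2 + x^5)·(1 + x^4 + x^8 + x^12)·(x^3 + x^5 + x^6); the count is [x^11].
(1 + x + x^2 + x^5) has coefficients 1,1,1,0,0,1 for degrees 0…5.
(1 + x^4 + x^8 + x^12) has coefficients 1,0,0,0,1,0,0,0,1,0,0,0 for degrees 0…11.
Finally multiplying by (x^3 + x^5 + x^6), the product of all factors after the first has coefficients 0,0,0,1,0,1,1,1,0,1,1,1 for degrees 0…11.
[x^11] = 1·1 + 1·1 + 1·1 + 1·1 = 4.

4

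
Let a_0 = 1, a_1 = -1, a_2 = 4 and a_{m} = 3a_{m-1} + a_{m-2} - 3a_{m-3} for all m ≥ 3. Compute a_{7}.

818

The ordinary generating function has denominator 1 - 3z - z^2 + 3z^3.
Iterating the recurrence: a_0,…,a_{7} = 1, -1, 4, 8, 31, 89, 274, 818.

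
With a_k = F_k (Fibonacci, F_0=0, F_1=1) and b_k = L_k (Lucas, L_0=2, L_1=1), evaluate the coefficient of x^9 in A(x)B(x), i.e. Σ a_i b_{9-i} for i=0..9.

340

Write out a_i and b_{9-i} for i = 0,…,9 and sum the products.
Σ = 0·76 + 1·47 + 1·29 + 2·18 + 3·11 + 5·7 + 8·4 + 13·3 + 21·1 + 34·2 = 340.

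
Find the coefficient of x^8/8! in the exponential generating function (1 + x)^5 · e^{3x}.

2180601

The EGF product rule gives c_8 = Σ_{k_1+k_2=8} C(8; k_1,k_2) · ∏ g_i(k_i), where (1+x)^5 gives the falling factorial (5)_k; e^{3x} gives (3)^k.
g_1(k) for k = 0…8: 1, 5, 20, 60, 120, 120, 0, 0, 0.
g_2(k) for k = 0…8: 1, 3, 9, 27, 81, 243, 729, 2187, 6561.
c_8 = Σ_k C(8,k)·g_1(k)·g_2(8−k) = 1·1·6561 + 8·5·2187 + 28·20·729 + 56·60·243 + 70·120·81 + 56·120·27 = 6561 + 87480 + 408240 + 816480 + 680400 + 181440 = 2180601.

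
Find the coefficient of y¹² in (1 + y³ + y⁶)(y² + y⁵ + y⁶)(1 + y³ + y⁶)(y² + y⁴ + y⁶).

6

(1 + y³ + y⁶) has coefficients 1,0,0,1,0,0,1 for degrees 0…6.
(y² + y⁵ + y⁶) has coefficients 0,0,1,0,0,1,1,0,0,0,0,0,0 for degrees 0…12.
Multiplying by (1 + y³ + y⁶) gives running coefficients 0,0,1,0,0,2,1,0,2,1,0,1,1 for degrees 0…12.
Finally multiplying by (y² + y⁴ + y⁶), the product of all factors after the first has coefficients 0,0,0,0,1,0,1,2,2,2,3,3,3 for degrees 0…12.
[y¹²] = 1·3 + 1·2 + 1·1 = 6.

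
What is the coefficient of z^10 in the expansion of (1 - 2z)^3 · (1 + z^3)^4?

-24

(1 - 2z)^3 has coefficients 1,-6,12,-8 for degrees 0…3.
(1 + z^3)^4 has coefficients 1,0,0,4,0,0,6,0,0,4,0 for degrees 0…10.
[z^10] = 1·0 − 6·4 + 12·0 − 8·0 = -24.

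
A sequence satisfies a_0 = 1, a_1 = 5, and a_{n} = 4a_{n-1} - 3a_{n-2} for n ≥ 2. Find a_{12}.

1062881

The ordinary generating function has denominator 1 - 4x + 3x^2.
Iterating the recurrence: a_0,…,a_{12} = 1, 5, 17, 53, 161, 485, 1457, 4373, 13121, 39365, 118097, 354293, 1062881.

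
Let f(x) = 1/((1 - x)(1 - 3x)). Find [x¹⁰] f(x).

88573

The denominator gives the recurrence a_n = 4a_(n−1) − 3a_(n−2) for n ≥ 2; the numerator fixes a_0 = 1, a_1 = 4.
Iterating: 1, 4, 13, 40, 121, 364, 1093, 3280, 9841, 29524, 88573, so a_10 = 88573.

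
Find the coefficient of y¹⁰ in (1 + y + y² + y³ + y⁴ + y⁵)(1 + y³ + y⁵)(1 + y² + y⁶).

5

(1 + y + y² + y³ + y⁴ + y⁵) has coefficients 1,1,1,1,1,1 for degrees 0…5.
(1 + y³ + y⁵) has coefficients 1,0,0,1,0,1,0,0,0,0,0 for degrees 0…10.
Finally multiplying by (1 + y² + y⁶), the product of all factors after the first has coefficients 1,0,1,1,0,2,1,1,0,1,0 for degrees 0…10.
[y¹⁰] = 1·0 + 1·1 + 1·0 + 1·1 + 1·1 + 1·2 = 5.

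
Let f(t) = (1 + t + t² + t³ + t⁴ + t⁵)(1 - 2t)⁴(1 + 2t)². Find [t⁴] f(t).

(1 + t + t² + t³ + t⁴ + t⁵) has coefficients 1,1,1,1,1 for degrees 0…4.
(1 - 2t)⁴ has coefficients 1,-8,24,-32,16 for degrees 0…4.
Finally multiplying by (1 + 2t)², the product of all factors after the first has coefficients 1,-4,-4,32,-16 for degrees 0…4.
[t⁴] = 1·(-16) + 1·32 + 1·(-4) + 1·(-4) + 1·1 = 9.

9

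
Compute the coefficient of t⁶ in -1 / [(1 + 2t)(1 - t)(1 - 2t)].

-85

Partial fractions give a closed form: a_n = (-1/3)·(-2)^n + (1/3)·1^n + (-1)·2^n.
At n = 6: a_6 = -85.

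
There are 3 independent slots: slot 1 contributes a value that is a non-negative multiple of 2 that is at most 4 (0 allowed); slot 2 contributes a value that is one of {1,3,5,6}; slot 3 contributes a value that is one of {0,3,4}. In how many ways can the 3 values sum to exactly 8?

4

The generating function for the choices is (1 + t^2 + t^4)·(t + t^3 + t^5 + t^6)·(1 + t^3 + t^4); the count is [t^8].
(1 + t^2 + t^4) has coefficients 1,0,1,0,1 for degrees 0…4.
(t + t^3 + t^5 + t^6) has coefficients 0,1,0,1,0,1,1,0,0 for degrees 0…8.
Finally multiplying by (1 + t^3 + t^4), the product of all factors after the first has coefficients 0,1,0,1,1,2,2,1,1 for degrees 0…8.
[t^8] = 1·1 + 1·2 + 1·1 = 4.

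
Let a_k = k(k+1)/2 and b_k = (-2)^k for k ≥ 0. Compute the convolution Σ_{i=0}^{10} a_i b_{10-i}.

Write out a_i and b_{10-i} for i = 0,…,10 and sum the products.
Σ = 0·1024 + 1·(-512) + 3·256 + 6·(-128) + 10·64 + 15·(-32) + 21·16 + 28·(-8) + 36·4 + 45·(-2) + 55·1 = -131.

-131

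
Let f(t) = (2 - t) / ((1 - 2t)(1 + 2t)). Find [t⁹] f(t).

Partial fractions give a closed form: a_n = (3/4)·2^n + (5/4)·(-2)^n.
At n = 9: a_9 = -256.

-256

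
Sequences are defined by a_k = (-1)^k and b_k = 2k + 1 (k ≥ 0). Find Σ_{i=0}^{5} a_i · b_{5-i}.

6

The convolution is the x^5 coefficient of A(x)B(x).
Σ = 1·11 − 1·9 + 1·7 − 1·5 + 1·3 − 1·1 = 6.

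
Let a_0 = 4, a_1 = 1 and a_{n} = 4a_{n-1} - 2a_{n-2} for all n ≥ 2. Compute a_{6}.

-752

The ordinary generating function has denominator 1 - 4y + 2y^2.
Iterating the recurrence: a_0,…,a_{6} = 4, 1, -4, -18, -64, -220, -752.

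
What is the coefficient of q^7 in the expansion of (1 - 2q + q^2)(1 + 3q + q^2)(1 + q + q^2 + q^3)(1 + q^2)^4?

(1 - 2q + q^2) has coefficients 1,-2,1 for degrees 0…2.
(1 + 3q + q^2) has coefficients 1,3,1,0,0,0,0,0 for degrees 0…7.
Multiplying by (1 + q + q^2 + q^3) gives running coefficients 1,4,5,5,4,1,0,0 for degrees 0…7.
Finally multiplying by (1 + q^2)^4, the product of all factors after the first has coefficients 1,4,9,21,30,45,50,50 for degrees 0…7.
[q^7] = 1·50 − 2·50 + 1·45 = -5.

-5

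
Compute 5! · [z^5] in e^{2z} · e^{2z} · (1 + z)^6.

55024

The EGF product rule gives c_5 = Σ_{k_1+k_2+k_3=5} C(5; k_1,k_2,k_3) · ∏ g_i(k_i), where e^{2z} gives (2)^k; e^{2z} gives (2)^k; (1+z)^6 gives the falling factorial (6)_k.
g_1(k) for k = 0…5: 1, 2, 4, 8, 16, 32.
g_2(k) for k = 0…5: 1, 2, 4, 8, 16, 32.
g_3(k) for k = 0…5: 1, 6, 30, 120, 360, 720.
First combine the last two factors: h(k) = Σ_j C(k,j)·g_2(j)·g_3(k−j) for k = 0…5: 1, 8, 58, 380, 2248, 12032.
c_5 = Σ_k C(5,k)·g_1(k)·h(5−k) = 1·1·12032 + 5·2·2248 + 10·4·380 + 10·8·58 + 5·16·8 + 1·32·1 = 12032 + 22480 + 15200 + 4640 + 640 + 32 = 55024.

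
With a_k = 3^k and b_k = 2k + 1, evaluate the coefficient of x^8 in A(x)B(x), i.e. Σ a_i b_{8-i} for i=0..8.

The convolution is the x^8 coefficient of A(x)B(x).
Σ = 1·17 + 3·15 + 9·13 + 27·11 + 81·9 + 243·7 + 729·5 + 2187·3 + 6561·1 = 19673.

19673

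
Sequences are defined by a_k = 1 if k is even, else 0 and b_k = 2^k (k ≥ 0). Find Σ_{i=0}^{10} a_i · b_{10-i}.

1365

This is [x^10] in the product of the two ordinary generating functions.
Σ = 1·1024 + 0·512 + 1·256 + 0·128 + 1·64 + 0·32 + 1·16 + 0·8 + 1·4 + 0·2 + 1·1 = 1365.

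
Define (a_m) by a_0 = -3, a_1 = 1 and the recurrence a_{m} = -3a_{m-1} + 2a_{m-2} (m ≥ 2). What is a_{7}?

The ordinary generating function has denominator 1 + 3x - 2x^2.
Iterating the recurrence: a_0,…,a_{7} = -3, 1, -9, 29, -105, 373, -1329, 4733.

4733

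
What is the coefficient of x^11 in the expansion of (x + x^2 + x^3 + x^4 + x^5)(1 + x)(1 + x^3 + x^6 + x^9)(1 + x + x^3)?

(x + x^2 + x^3 + x^4 + x^5) has coefficients 0,1,1,1,1,1 for degrees 0…5.
(1 + x) has coefficients 1,1,0,0,0,0,0,0,0,0,0,0 for degrees 0…11.
Multiplying by (1 + x^3 + x^6 + x^9) gives running coefficients 1,1,0,1,1,0,1,1,0,1,1,0 for degrees 0…11.
Finally multiplying by (1 + x + x^3), the product of all factors after the first has coefficients 1,2,1,2,3,1,2,3,1,2,3,1 for degrees 0…11.
[x^11] = 1·3 + 1·2 + 1·1 + 1·3 + 1·2 = 11.

11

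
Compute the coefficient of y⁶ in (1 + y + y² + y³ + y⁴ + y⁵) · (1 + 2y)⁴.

80

(1 + y + y² + y³ + y⁴ + y⁵) has coefficients 1,1,1,1,1,1 for degrees 0…5.
(1 + 2y)⁴ has coefficients 1,8,24,32,16,0,0 for degrees 0…6.
[y⁶] = 1·0 + 1·0 + 1·16 + 1·32 + 1·24 + 1·8 = 80.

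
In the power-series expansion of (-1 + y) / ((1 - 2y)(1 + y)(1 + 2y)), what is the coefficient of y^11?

Partial fractions give a closed form: a_n = (-1/6)·2^n + (2/3)·(-1)^n + (-3/2)·(-2)^n.
At n = 11: a_11 = 2730.

2730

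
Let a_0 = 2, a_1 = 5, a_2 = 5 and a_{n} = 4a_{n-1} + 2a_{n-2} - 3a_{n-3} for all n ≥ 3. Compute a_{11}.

2506009

The ordinary generating function has denominator 1 - 4q - 2q^2 + 3q^3.
Iterating the recurrence: a_0,…,a_{11} = 2, 5, 5, 24, 91, 397, 1698, 7313, 31457, 135360, 582415, 2506009.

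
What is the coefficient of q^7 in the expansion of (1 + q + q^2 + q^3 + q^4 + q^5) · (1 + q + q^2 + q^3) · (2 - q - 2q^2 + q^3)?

(1 + q + q^2 + q^3 + q^4 + q^5) has coefficients 1,1,1,1,1,1 for degrees 0…5.
(1 + q + q^2 + q^3) has coefficients 1,1,1,1,0,0,0,0 for degrees 0…7.
Finally multiplying by (2 - q - 2q^2 + q^3), the product of all factors after the first has coefficients 2,1,-1,0,-2,-1,1,0 for degrees 0…7.
[q^7] = 1·0 + 1·1 + 1·(-1) + 1·(-2) + 1·0 + 1·(-1) = -3.

-3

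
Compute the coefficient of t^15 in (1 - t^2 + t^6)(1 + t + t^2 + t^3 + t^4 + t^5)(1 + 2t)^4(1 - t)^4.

1

(1 - t^2 + t^6) has coefficients 1,0,-1,0,0,0,1 for degrees 0…6.
(1 + t + t^2 + t^3 + t^4 + t^5) has coefficients 1,1,1,1,1,1,0,0,0,0,0,0,0,0,0,0 for degrees 0…15.
Multiplying by (1 + 2t)^4 gives running coefficients 1,9,33,65,81,81,80,72,48,16,0,0,0,0,0,0 for degrees 0…15.
Finally multiplying by (1 - t)^4, the product of all factors after the first has coefficients 1,5,3,-17,-16,24,15,-21,-3,17,16,-24,-16,16,0,0 for degrees 0…15.
[t^15] = 1·0 − 1·16 + 1·17 = 1.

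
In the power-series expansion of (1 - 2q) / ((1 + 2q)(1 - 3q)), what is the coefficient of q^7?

Partial fractions give a closed form: a_n = (4/5)·(-2)^n + (1/5)·3^n.
At n = 7: a_7 = 335.

335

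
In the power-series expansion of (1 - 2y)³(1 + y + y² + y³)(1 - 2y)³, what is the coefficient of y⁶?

(1 - 2y)³ has coefficients 1,-6,12,-8 for degrees 0…3.
(1 + y + y² + y³) has coefficients 1,1,1,1,0,0,0 for degrees 0…6.
Finally multiplying by (1 - 2y)³, the product of all factors after the first has coefficients 1,-5,7,-1,-2,4,-8 for degrees 0…6.
[y⁶] = 1·(-8) − 6·4 + 12·(-2) − 8·(-1) = -48.

-48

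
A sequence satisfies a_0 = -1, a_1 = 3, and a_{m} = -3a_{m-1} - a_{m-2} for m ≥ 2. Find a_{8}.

The ordinary generating function has denominator 1 + 3z + z^2.
Iterating the recurrence: a_0,…,a_{8} = -1, 3, -8, 21, -55, 144, -377, 987, -2584.

-2584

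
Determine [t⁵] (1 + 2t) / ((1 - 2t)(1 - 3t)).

1087

The denominator gives the recurrence a_n = 5a_(n−1) − 6a_(n−2) for n ≥ 2; the numerator fixes a_0 = 1, a_1 = 7.
Iterating: 1, 7, 29, 103, 341, 1087, so a_5 = 1087.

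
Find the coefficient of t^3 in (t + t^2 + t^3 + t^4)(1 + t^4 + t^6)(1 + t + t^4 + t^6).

2

(t + t^2 + t^3 + t^4) has coefficients 0,1,1,1 for degrees 0…3.
(1 + t^4 + t^6) has coefficients 1,0,0,0 for degrees 0…3.
Finally multiplying by (1 + t + t^4 + t^6), the product of all factors after the first has coefficients 1,1,0,0 for degrees 0…3.
[t^3] = 1·0 + 1·1 + 1·1 = 2.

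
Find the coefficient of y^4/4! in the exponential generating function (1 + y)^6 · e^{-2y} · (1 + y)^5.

2304

The EGF product rule gives c_4 = Σ_{k_1+k_2+k_3=4} C(4; k_1,k_2,k_3) · ∏ g_i(k_i), where (1+y)^6 gives the falling factorial (6)_k; e^{-2y} gives (-2)^k; (1+y)^5 gives the falling factorial (5)_k.
g_1(k) for k = 0…4: 1, 6, 30, 120, 360.
g_2(k) for k = 0…4: 1, -2, 4, -8, 16.
g_3(k) for k = 0…4: 1, 5, 20, 60, 120.
First combine the last two factors: h(k) = Σ_j C(k,j)·g_2(j)·g_3(k−j) for k = 0…4: 1, 3, 4, -8, -24.
c_4 = Σ_k C(4,k)·g_1(k)·h(4−k) = 1·1·(-24) + 4·6·(-8) + 6·30·4 + 4·120·3 + 1·360·1 = −24 − 192 + 720 + 1440 + 360 = 2304.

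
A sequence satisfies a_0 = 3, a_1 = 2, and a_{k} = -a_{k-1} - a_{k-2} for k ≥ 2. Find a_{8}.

The ordinary generating function has denominator 1 + x + x^2.
Iterating the recurrence: a_0,…,a_{8} = 3, 2, -5, 3, 2, -5, 3, 2, -5.

-5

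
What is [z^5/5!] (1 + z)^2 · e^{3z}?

1593

The EGF product rule gives c_5 = Σ_{k_1+k_2=5} C(5; k_1,k_2) · ∏ g_i(k_i), where (1+z)^2 gives the falling factorial (2)_k; e^{3z} gives (3)^k.
g_1(k) for k = 0…5: 1, 2, 2, 0, 0, 0.
g_2(k) for k = 0…5: 1, 3, 9, 27, 81, 243.
c_5 = Σ_k C(5,k)·g_1(k)·g_2(5−k) = 1·1·243 + 5·2·81 + 10·2·27 = 243 + 810 + 540 = 1593.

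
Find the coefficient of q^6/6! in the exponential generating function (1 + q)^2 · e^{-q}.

The EGF product rule gives c_6 = Σ_{k_1+k_2=6} C(6; k_1,k_2) · ∏ g_i(k_i), where (1+q)^2 gives the falling factorial (2)_k; e^{-q} gives (-1)^k.
g_1(k) for k = 0…6: 1, 2, 2, 0, 0, 0, 0.
g_2(k) for k = 0…6: 1, -1, 1, -1, 1, -1, 1.
c_6 = Σ_k C(6,k)·g_1(k)·g_2(6−k) = 1·1·1 + 6·2·(-1) + 15·2·1 = 1 − 12 + 30 = 19.

19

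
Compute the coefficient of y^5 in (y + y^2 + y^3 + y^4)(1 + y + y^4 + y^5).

2

(y + y^2 + y^3 + y^4) has coefficients 0,1,1,1,1 for degrees 0…4.
(1 + y + y^4 + y^5) has coefficients 1,1,0,0,1,1 for degrees 0…5.
[y^5] = 1·1 + 1·0 + 1·0 + 1·1 = 2.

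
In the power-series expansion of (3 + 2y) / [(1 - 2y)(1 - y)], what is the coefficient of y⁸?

2043

Partial fractions give a closed form: a_n = (8)·2^n + (-5)·1^n.
At n = 8: a_8 = 2043.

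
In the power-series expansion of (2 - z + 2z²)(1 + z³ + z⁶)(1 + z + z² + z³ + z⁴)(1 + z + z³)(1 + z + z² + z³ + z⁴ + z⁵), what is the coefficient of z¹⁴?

50

(2 - z + 2z²) has coefficients 2,-1,2 for degrees 0…2.
(1 + z³ + z⁶) has coefficients 1,0,0,1,0,0,1,0,0,0,0,0,0,0,0 for degrees 0…14.
Multiplying by (1 + z + z² + z³ + z⁴) gives running coefficients 1,1,1,2,2,1,2,2,1,1,1,0,0,0,0 for degrees 0…14.
Multiplying by (1 + z + z³) gives running coefficients 1,2,2,4,5,4,5,6,4,4,4,2,1,1,0 for degrees 0…14.
Finally multiplying by (1 + z + z² + z³ + z⁴ + z⁵), the product of all factors after the first has coefficients 1,3,5,9,14,18,22,26,28,28,27,25,21,16,12 for degrees 0…14.
[z¹⁴] = 2·12 − 1·16 + 2·21 = 50.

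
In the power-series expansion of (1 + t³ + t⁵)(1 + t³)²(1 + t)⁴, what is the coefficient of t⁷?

21

(1 + t³ + t⁵) has coefficients 1,0,0,1,0,1 for degrees 0…5.
(1 + t³)² has coefficients 1,0,0,2,0,0,1,0 for degrees 0…7.
Finally multiplying by (1 + t)⁴, the product of all factors after the first has coefficients 1,4,6,6,9,12,9,6 for degrees 0…7.
[t⁷] = 1·6 + 1·9 + 1·6 = 21.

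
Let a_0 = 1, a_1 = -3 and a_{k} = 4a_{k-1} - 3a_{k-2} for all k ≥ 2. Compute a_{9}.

The ordinary generating function has denominator 1 - 4z + 3z^2.
Iterating the recurrence: a_0,…,a_{9} = 1, -3, -15, -51, -159, -483, -1455, -4371, -13119, -39363.

-39363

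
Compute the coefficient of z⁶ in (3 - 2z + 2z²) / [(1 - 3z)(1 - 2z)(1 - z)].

Partial fractions give a closed form: a_n = (23/2)·3^n + (-10)·2^n + (3/2)·1^n.
At n = 6: a_6 = 7745.

7745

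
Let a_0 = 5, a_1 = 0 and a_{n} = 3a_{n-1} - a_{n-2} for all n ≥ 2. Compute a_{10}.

The ordinary generating function has denominator 1 - 3z + z^2.
Iterating the recurrence: a_0,…,a_{10} = 5, 0, -5, -15, -40, -105, -275, -720, -1885, -4935, -12920.

-12920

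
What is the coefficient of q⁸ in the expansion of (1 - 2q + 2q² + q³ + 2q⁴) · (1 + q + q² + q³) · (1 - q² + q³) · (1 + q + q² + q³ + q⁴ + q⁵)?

(1 - 2q + 2q² + q³ + 2q⁴) has coefficients 1,-2,2,1,2 for degrees 0…4.
(1 + q + q² + q³) has coefficients 1,1,1,1,0,0,0,0,0 for degrees 0…8.
Multiplying by (1 - q² + q³) gives running coefficients 1,1,0,1,0,0,1,0,0 for degrees 0…8.
Finally multiplying by (1 + q + q² + q³ + q⁴ + q⁵), the product of all factors after the first has coefficients 1,2,2,3,3,3,3,2,2 for degrees 0…8.
[q⁸] = 1·2 − 2·2 + 2·3 + 1·3 + 2·3 = 13.

13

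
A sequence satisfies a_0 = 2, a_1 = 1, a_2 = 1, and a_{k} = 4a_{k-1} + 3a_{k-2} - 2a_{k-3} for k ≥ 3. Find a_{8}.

5597

The ordinary generating function has denominator 1 - 4z - 3z^2 + 2z^3.
Iterating the recurrence: a_0,…,a_{8} = 2, 1, 1, 3, 13, 59, 269, 1227, 5597.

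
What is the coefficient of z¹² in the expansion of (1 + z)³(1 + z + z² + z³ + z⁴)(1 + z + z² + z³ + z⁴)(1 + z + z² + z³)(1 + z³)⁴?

(1 + z)³ has coefficients 1,3,3,1 for degrees 0…3.
(1 + z + z² + z³ + z⁴) has coefficients 1,1,1,1,1,0,0,0,0,0,0,0,0 for degrees 0…12.
Multiplying by (1 + z + z² + z³ + z⁴) gives running coefficients 1,2,3,4,5,4,3,2,1,0,0,0,0 for degrees 0…12.
Multiplying by (1 + z + z² + z³) gives running coefficients 1,3,6,10,14,16,16,14,10,6,3,1,0 for degrees 0…12.
Finally multiplying by (1 + z³)⁴, the product of all factors after the first has coefficients 1,3,6,14,26,40,62,88,110,134,155,161,161 for degrees 0…12.
[z¹²] = 1·161 + 3·161 + 3·155 + 1·134 = 1243.

1243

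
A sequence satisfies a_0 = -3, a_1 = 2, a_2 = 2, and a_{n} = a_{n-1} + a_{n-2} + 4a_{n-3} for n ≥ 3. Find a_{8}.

-38

The ordinary generating function has denominator 1 - t - t^2 - 4t^3.
Iterating the recurrence: a_0,…,a_{8} = -3, 2, 2, -8, 2, 2, -28, -18, -38.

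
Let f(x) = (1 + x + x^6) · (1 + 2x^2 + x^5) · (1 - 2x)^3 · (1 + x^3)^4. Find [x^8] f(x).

102

(1 + x + x^6) has coefficients 1,1,0,0,0,0,1 for degrees 0…6.
(1 + 2x^2 + x^5) has coefficients 1,0,2,0,0,1,0,0,0 for degrees 0…8.
Multiplying by (1 - 2x)^3 gives running coefficients 1,-6,14,-20,24,-15,-6,12,-8 for degrees 0…8.
Finally multiplying by (1 + x^3)^4, the product of all factors after the first has coefficients 1,-6,14,-16,0,41,-80,72,16 for degrees 0…8.
[x^8] = 1·16 + 1·72 + 1·14 = 102.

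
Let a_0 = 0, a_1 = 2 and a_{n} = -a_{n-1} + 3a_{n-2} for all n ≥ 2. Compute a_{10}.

-2318

The ordinary generating function has denominator 1 + y - 3y^2.
Iterating the recurrence: a_0,…,a_{10} = 0, 2, -2, 8, -14, 38, -80, 194, -434, 1016, -2318.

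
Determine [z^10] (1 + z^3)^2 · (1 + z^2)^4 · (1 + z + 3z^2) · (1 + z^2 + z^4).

(1 + z^3)^2 has coefficients 1,0,0,2,0,0,1 for degrees 0…6.
(1 + z^2)^4 has coefficients 1,0,4,0,6,0,4,0,1,0,0 for degrees 0…10.
Multiplying by (1 + z + 3z^2) gives running coefficients 1,1,7,4,18,6,22,4,13,1,3 for degrees 0…10.
Finally multiplying by (1 + z^2 + z^4), the product of all factors after the first has coefficients 1,1,8,5,26,11,47,14,53,11,38 for degrees 0…10.
[z^10] = 1·38 + 2·14 + 1·26 = 92.

92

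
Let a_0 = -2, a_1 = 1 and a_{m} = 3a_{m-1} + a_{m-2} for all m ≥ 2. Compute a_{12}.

The ordinary generating function has denominator 1 - 3y - y^2.
Iterating the recurrence: a_0,…,a_{12} = -2, 1, 1, 4, 13, 43, 142, 469, 1549, 5116, 16897, 55807, 184318.

184318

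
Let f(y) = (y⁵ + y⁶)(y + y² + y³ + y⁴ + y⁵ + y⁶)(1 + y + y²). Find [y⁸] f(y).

(y⁵ + y⁶) has coefficients 0,0,0,0,0,1,1 for degrees 0…6.
(y + y² + y³ + y⁴ + y⁵ + y⁶) has coefficients 0,1,1,1,1,1,1,0,0 for degrees 0…8.
Finally multiplying by (1 + y + y²), the product of all factors after the first has coefficients 0,1,2,3,3,3,3,2,1 for degrees 0…8.
[y⁸] = 1·3 + 1·2 = 5.

5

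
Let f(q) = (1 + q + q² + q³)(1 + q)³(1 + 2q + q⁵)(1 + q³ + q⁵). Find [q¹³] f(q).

(1 + q + q² + q³) has coefficients 1,1,1,1 for degrees 0…3.
(1 + q)³ has coefficients 1,3,3,1,0,0,0,0,0,0,0,0,0,0 for degrees 0…13.
Multiplying by (1 + 2q + q⁵) gives running coefficients 1,5,9,7,2,1,3,3,1,0,0,0,0,0 for degrees 0…13.
Finally multiplying by (1 + q³ + q⁵), the product of all factors after the first has coefficients 1,5,9,8,7,11,15,14,9,5,4,4,3,1 for degrees 0…13.
[q¹³] = 1·1 + 1·3 + 1·4 + 1·4 = 12.

12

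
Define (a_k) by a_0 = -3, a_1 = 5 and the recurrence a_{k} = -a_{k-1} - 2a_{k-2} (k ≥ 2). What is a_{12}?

-87

The ordinary generating function has denominator 1 + y + 2y^2.
Iterating the recurrence: a_0,…,a_{12} = -3, 5, 1, -11, 9, 13, -31, 5, 57, -67, -47, 181, -87.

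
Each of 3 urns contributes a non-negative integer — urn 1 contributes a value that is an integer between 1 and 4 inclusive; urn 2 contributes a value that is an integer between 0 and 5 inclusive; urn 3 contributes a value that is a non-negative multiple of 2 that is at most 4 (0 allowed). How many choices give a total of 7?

10

The generating function for the choices is (z + z^2 + z^3 + z^4)·(1 + z + z^2 + z^3 + z^4 + z^5)·(1 + z^2 + z^4); the count is [z^7].
(z + z^2 + z^3 + z^4) has coefficients 0,1,1,1,1 for degrees 0…4.
(1 + z + z^2 + z^3 + z^4 + z^5) has coefficients 1,1,1,1,1,1,0,0 for degrees 0…7.
Finally multiplying by (1 + z^2 + z^4), the product of all factors after the first has coefficients 1,1,2,2,3,3,2,2 for degrees 0…7.
[z^7] = 1·2 + 1·3 + 1·3 + 1·2 = 10.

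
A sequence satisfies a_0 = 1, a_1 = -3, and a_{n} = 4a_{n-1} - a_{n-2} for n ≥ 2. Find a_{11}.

-1845473

The ordinary generating function has denominator 1 - 4t + t^2.
Iterating the recurrence: a_0,…,a_{11} = 1, -3, -13, -49, -183, -683, -2549, -9513, -35503, -132499, -494493, -1845473.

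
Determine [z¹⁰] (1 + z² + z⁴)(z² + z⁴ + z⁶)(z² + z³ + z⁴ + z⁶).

(1 + z² + z⁴) has coefficients 1,0,1,0,1 for degrees 0…4.
(z² + z⁴ + z⁶) has coefficients 0,0,1,0,1,0,1,0,0,0,0 for degrees 0…10.
Finally multiplying by (z² + z³ + z⁴ + z⁶), the product of all factors after the first has coefficients 0,0,0,0,1,1,2,1,3,1,2 for degrees 0…10.
[z¹⁰] = 1·2 + 1·3 + 1·2 = 7.

7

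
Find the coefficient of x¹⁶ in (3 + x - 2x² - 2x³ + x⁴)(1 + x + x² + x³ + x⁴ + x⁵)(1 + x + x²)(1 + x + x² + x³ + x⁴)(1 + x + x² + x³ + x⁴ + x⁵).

-20

(3 + x - 2x² - 2x³ + x⁴) has coefficients 3,1,-2,-2,1 for degrees 0…4.
(1 + x + x² + x³ + x⁴ + x⁵) has coefficients 1,1,1,1,1,1,0,0,0,0,0,0,0,0,0,0,0 for degrees 0…16.
Multiplying by (1 + x + x²) gives running coefficients 1,2,3,3,3,3,2,1,0,0,0,0,0,0,0,0,0 for degrees 0…16.
Multiplying by (1 + x + x² + x³ + x⁴) gives running coefficients 1,3,6,9,12,14,14,12,9,6,3,1,0,0,0,0,0 for degrees 0…16.
Finally multiplying by (1 + x + x² + x³ + x⁴ + x⁵), the product of all factors after the first has coefficients 1,4,10,19,31,45,58,67,70,67,58,45,31,19,10,4,1 for degrees 0…16.
[x¹⁶] = 3·1 + 1·4 − 2·10 − 2·19 + 1·31 = -20.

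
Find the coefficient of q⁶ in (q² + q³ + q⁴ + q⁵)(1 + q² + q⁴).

(q² + q³ + q⁴ + q⁵) has coefficients 0,0,1,1,1,1 for degrees 0…5.
(1 + q² + q⁴) has coefficients 1,0,1,0,1,0,0 for degrees 0…6.
[q⁶] = 1·1 + 1·0 + 1·1 + 1·0 = 2.

2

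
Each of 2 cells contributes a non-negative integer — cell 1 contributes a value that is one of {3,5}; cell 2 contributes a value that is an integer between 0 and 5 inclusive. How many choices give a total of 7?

2

The generating function for the choices is (t^3 + t^5)·(1 + t + t^2 + t^3 + t^4 + t^5); the count is [t^7].
(t^3 + t^5) has coefficients 0,0,0,1,0,1 for degrees 0…5.
(1 + t + t^2 + t^3 + t^4 + t^5) has coefficients 1,1,1,1,1,1,0,0 for degrees 0…7.
[t^7] = 1·1 + 1·1 = 2.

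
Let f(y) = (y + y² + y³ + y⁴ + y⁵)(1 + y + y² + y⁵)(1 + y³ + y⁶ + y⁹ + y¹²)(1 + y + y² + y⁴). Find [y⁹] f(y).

24

(y + y² + y³ + y⁴ + y⁵) has coefficients 0,1,1,1,1,1 for degrees 0…5.
(1 + y + y² + y⁵) has coefficients 1,1,1,0,0,1,0,0,0,0 for degrees 0…9.
Multiplying by (1 + y³ + y⁶ + y⁹ + y¹²) gives running coefficients 1,1,1,1,1,2,1,1,2,1 for degrees 0…9.
Finally multiplying by (1 + y + y² + y⁴), the product of all factors after the first has coefficients 1,2,3,3,4,5,5,5,5,6 for degrees 0…9.
[y⁹] = 1·5 + 1·5 + 1·5 + 1·5 + 1·4 = 24.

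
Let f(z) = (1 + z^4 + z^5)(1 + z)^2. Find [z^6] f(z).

3

(1 + z^4 + z^5) has coefficients 1,0,0,0,1,1 for degrees 0…5.
(1 + z)^2 has coefficients 1,2,1,0,0,0,0 for degrees 0…6.
[z^6] = 1·0 + 1·1 + 1·2 = 3.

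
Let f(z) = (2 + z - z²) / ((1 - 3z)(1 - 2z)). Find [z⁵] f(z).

The denominator gives the recurrence a_n = 5a_(n−1) − 6a_(n−2) for n ≥ 3; the numerator fixes a_0 = 2, a_1 = 11, a_2 = 42.
Iterating: 2, 11, 42, 144, 468, 1476, so a_5 = 1476.

1476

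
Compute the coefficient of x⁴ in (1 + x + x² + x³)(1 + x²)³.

6

(1 + x + x² + x³) has coefficients 1,1,1,1 for degrees 0…3.
(1 + x²)³ has coefficients 1,0,3,0,3 for degrees 0…4.
[x⁴] = 1·3 + 1·0 + 1·3 + 1·0 = 6.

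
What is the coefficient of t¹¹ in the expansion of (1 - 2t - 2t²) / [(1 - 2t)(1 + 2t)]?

The denominator gives the recurrence a_n = 4a_(n−2) for n ≥ 3; the numerator fixes a_0 = 1, a_1 = -2, a_2 = 2.
Iterating: 1, -2, 2, -8, 8, -32, 32, -128, 128, -512, 512, -2048, so a_11 = -2048.

-2048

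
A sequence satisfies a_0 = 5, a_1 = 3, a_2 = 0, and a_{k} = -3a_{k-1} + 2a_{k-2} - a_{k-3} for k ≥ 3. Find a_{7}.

265

The ordinary generating function has denominator 1 + 3x - 2x^2 + x^3.
Iterating the recurrence: a_0,…,a_{7} = 5, 3, 0, 1, -6, 20, -73, 265.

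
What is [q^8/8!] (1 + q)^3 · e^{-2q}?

The EGF product rule gives c_8 = Σ_{k_1+k_2=8} C(8; k_1,k_2) · ∏ g_i(k_i), where (1+q)^3 gives the falling factorial (3)_k; e^{-2q} gives (-2)^k.
g_1(k) for k = 0…8: 1, 3, 6, 6, 0, 0, 0, 0, 0.
g_2(k) for k = 0…8: 1, -2, 4, -8, 16, -32, 64, -128, 256.
c_8 = Σ_k C(8,k)·g_1(k)·g_2(8−k) = 1·1·256 + 8·3·(-128) + 28·6·64 + 56·6·(-32) = 256 − 3072 + 10752 − 10752 = -2816.

-2816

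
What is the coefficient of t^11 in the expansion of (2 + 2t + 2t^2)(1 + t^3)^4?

8

(2 + 2t + 2t^2) has coefficients 2,2,2 for degrees 0…2.
(1 + t^3)^4 has coefficients 1,0,0,4,0,0,6,0,0,4,0,0 for degrees 0…11.
[t^11] = 2·0 + 2·0 + 2·4 = 8.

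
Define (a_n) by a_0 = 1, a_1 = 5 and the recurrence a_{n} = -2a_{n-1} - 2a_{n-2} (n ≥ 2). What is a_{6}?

The ordinary generating function has denominator 1 + 2z + 2z^2.
Iterating the recurrence: a_0,…,a_{6} = 1, 5, -12, 14, -4, -20, 48.

48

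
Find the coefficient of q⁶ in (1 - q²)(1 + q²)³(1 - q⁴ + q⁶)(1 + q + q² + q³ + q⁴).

-2

(1 - q²) has coefficients 1,0,-1 for degrees 0…2.
(1 + q²)³ has coefficients 1,0,3,0,3,0,1 for degrees 0…6.
Multiplying by (1 - q⁴ + q⁶) gives running coefficients 1,0,3,0,2,0,-1 for degrees 0…6.
Finally multiplying by (1 + q + q² + q³ + q⁴), the product of all factors after the first has coefficients 1,1,4,4,6,5,4 for degrees 0…6.
[q⁶] = 1·4 − 1·6 = -2.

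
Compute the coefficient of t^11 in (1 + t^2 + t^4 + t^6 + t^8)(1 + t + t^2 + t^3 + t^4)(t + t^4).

(1 + t^2 + t^4 + t^6 + t^8) has coefficients 1,0,1,0,1,0,1,0,1 for degrees 0…8.
(1 + t + t^2 + t^3 + t^4) has coefficients 1,1,1,1,1,0,0,0,0,0,0,0 for degrees 0…11.
Finally multiplying by (t + t^4), the product of all factors after the first has coefficients 0,1,1,1,2,2,1,1,1,0,0,0 for degrees 0…11.
[t^11] = 1·0 + 1·0 + 1·1 + 1·2 + 1·1 = 4.

4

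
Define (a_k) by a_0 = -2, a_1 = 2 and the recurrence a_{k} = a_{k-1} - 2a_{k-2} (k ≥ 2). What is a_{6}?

The ordinary generating function has denominator 1 - q + 2q^2.
Iterating the recurrence: a_0,…,a_{6} = -2, 2, 6, 2, -10, -14, 6.

6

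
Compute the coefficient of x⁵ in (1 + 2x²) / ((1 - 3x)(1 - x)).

444

The denominator gives the recurrence a_n = 4a_(n−1) − 3a_(n−2) for n ≥ 3; the numerator fixes a_0 = 1, a_1 = 4, a_2 = 15.
Iterating: 1, 4, 15, 48, 147, 444, so a_5 = 444.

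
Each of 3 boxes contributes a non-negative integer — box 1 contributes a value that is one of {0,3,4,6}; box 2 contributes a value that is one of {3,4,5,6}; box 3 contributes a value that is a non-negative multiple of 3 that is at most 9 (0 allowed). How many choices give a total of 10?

The generating function for the choices is (1 + y³ + y⁴ + y⁶)·(y³ + y⁴ + y⁵ + y⁶)·(1 + y³ + y⁶ + y⁹); the count is [y¹⁰].
(1 + y³ + y⁴ + y⁶) has coefficients 1,0,0,1,1,0,1 for degrees 0…6.
(y³ + y⁴ + y⁵ + y⁶) has coefficients 0,0,0,1,1,1,1,0,0,0,0 for degrees 0…10.
Finally multiplying by (1 + y³ + y⁶ + y⁹), the product of all factors after the first has coefficients 0,0,0,1,1,1,2,1,1,2,1 for degrees 0…10.
[y¹⁰] = 1·1 + 1·1 + 1·2 + 1·1 = 5.

5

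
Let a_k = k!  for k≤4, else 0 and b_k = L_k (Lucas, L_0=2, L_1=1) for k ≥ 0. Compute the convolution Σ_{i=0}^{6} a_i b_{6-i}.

139

Write out a_i and b_{6-i} for i = 0,…,6 and sum the products.
Σ = 1·18 + 1·11 + 2·7 + 6·4 + 24·3 + 0·1 + 0·2 = 139.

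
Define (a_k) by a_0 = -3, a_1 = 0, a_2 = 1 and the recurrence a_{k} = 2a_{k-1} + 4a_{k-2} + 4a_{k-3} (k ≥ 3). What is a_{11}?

-120512

The ordinary generating function has denominator 1 - 2t - 4t^2 - 4t^3.
Iterating the recurrence: a_0,…,a_{11} = -3, 0, 1, -10, -16, -68, -240, -816, -2864, -9952, -34624, -120512.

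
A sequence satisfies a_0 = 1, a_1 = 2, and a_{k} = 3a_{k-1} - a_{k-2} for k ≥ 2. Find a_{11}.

28657

The ordinary generating function has denominator 1 - 3y + y^2.
Iterating the recurrence: a_0,…,a_{11} = 1, 2, 5, 13, 34, 89, 233, 610, 1597, 4181, 10946, 28657.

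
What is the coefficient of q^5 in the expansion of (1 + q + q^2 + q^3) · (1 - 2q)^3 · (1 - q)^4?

(1 + q + q^2 + q^3) has coefficients 1,1,1,1 for degrees 0…3.
(1 - 2q)^3 has coefficients 1,-6,12,-8,0,0 for degrees 0…5.
Finally multiplying by (1 - q)^4, the product of all factors after the first has coefficients 1,-10,42,-96,129,-102 for degrees 0…5.
[q^5] = 1·(-102) + 1·129 + 1·(-96) + 1·42 = -27.

-27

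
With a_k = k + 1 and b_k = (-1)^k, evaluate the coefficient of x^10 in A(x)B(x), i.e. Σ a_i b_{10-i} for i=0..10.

6

Write out a_i and b_{10-i} for i = 0,…,10 and sum the products.
Σ = 1·1 + 2·(-1) + 3·1 + 4·(-1) + 5·1 + 6·(-1) + 7·1 + 8·(-1) + 9·1 + 10·(-1) + 11·1 = 6.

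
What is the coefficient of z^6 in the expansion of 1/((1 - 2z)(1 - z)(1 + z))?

85

The denominator gives the recurrence a_n = 2a_(n−1) + a_(n−2) − 2a_(n−3) for n ≥ 3; the numerator fixes a_0 = 1, a_1 = 2, a_2 = 5.
Iterating: 1, 2, 5, 10, 21, 42, 85, so a_6 = 85.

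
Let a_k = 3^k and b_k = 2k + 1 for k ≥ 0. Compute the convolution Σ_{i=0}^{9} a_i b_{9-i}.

59038

This is [x^9] in the product of the two ordinary generating functions.
Σ = 1·19 + 3·17 + 9·15 + 27·13 + 81·11 + 243·9 + 729·7 + 2187·5 + 6561·3 + 19683·1 = 59038.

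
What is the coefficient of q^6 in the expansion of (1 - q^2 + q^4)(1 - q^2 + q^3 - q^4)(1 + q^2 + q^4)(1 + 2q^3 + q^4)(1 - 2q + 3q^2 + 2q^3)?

(1 - q^2 + q^4) has coefficients 1,0,-1,0,1 for degrees 0…4.
(1 - q^2 + q^3 - q^4) has coefficients 1,0,-1,1,-1,0,0 for degrees 0…6.
Multiplying by (1 + q^2 + q^4) gives running coefficients 1,0,0,1,-1,1,-2 for degrees 0…6.
Multiplying by (1 + 2q^3 + q^4) gives running coefficients 1,0,0,3,0,1,0 for degrees 0…6.
Finally multiplying by (1 - 2q + 3q^2 + 2q^3), the product of all factors after the first has coefficients 1,-2,3,5,-6,10,4 for degrees 0…6.
[q^6] = 1·4 − 1·(-6) + 1·3 = 13.

13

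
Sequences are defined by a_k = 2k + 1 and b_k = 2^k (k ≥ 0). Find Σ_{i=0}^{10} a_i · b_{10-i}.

This is [x^10] in the product of the two ordinary generating functions.
Σ = 1·1024 + 3·512 + 5·256 + 7·128 + 9·64 + 11·32 + 13·16 + 15·8 + 17·4 + 19·2 + 21·1 = 6119.

6119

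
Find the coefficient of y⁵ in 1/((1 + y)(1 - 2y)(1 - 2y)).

135

The denominator gives the recurrence a_n = 3a_(n−1) − 4a_(n−3) for n ≥ 3; the numerator fixes a_0 = 1, a_1 = 3, a_2 = 9.
Iterating: 1, 3, 9, 23, 57, 135, so a_5 = 135.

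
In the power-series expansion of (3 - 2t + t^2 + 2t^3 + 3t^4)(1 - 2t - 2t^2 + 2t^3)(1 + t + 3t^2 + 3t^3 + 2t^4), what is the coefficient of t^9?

(3 - 2t + t^2 + 2t^3 + 3t^4) has coefficients 3,-2,1,2,3 for degrees 0…4.
(1 - 2t - 2t^2 + 2t^3) has coefficients 1,-2,-2,2,0,0,0,0,0,0 for degrees 0…9.
Finally multiplying by (1 + t + 3t^2 + 3t^3 + 2t^4), the product of all factors after the first has coefficients 1,-1,-1,-3,-8,-4,2,4,0,0 for degrees 0…9.
[t^9] = 3·0 − 2·0 + 1·4 + 2·2 + 3·(-4) = -4.

-4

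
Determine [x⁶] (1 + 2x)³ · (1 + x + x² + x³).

8

(1 + 2x)³ has coefficients 1,6,12,8 for degrees 0…3.
(1 + x + x² + x³) has coefficients 1,1,1,1,0,0,0 for degrees 0…6.
[x⁶] = 1·0 + 6·0 + 12·0 + 8·1 = 8.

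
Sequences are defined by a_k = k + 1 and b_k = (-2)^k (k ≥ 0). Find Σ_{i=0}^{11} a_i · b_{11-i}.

The convolution is the t^11 coefficient of A(t)B(t).
Σ = 1·(-2048) + 2·1024 + 3·(-512) + 4·256 + 5·(-128) + 6·64 + 7·(-32) + 8·16 + 9·(-8) + 10·4 + 11·(-2) + 12·1 = -906.

-906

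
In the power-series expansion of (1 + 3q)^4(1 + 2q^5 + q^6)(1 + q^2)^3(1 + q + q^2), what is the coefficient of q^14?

2521

(1 + 3q)^4 has coefficients 1,12,54,108,81 for degrees 0…4.
(1 + 2q^5 + q^6) has coefficients 1,0,0,0,0,2,1,0,0,0,0,0,0,0,0 for degrees 0…14.
Multiplying by (1 + q^2)^3 gives running coefficients 1,0,3,0,3,2,2,6,3,6,3,2,1,0,0 for degrees 0…14.
Finally multiplying by (1 + q + q^2), the product of all factors after the first has coefficients 1,1,4,3,6,5,7,10,11,15,12,11,6,3,1 for degrees 0…14.
[q^14] = 1·1 + 12·3 + 54·6 + 108·11 + 81·12 = 2521.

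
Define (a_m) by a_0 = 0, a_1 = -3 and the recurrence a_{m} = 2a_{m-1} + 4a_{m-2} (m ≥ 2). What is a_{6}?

The ordinary generating function has denominator 1 - 2t - 4t^2.
Iterating the recurrence: a_0,…,a_{6} = 0, -3, -6, -24, -72, -240, -768.

-768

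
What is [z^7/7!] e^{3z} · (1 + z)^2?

22599

The EGF product rule gives c_7 = Σ_{k_1+k_2=7} C(7; k_1,k_2) · ∏ g_i(k_i), where e^{3z} gives (3)^k; (1+z)^2 gives the falling factorial (2)_k.
g_1(k) for k = 0…7: 1, 3, 9, 27, 81, 243, 729, 2187.
g_2(k) for k = 0…7: 1, 2, 2, 0, 0, 0, 0, 0.
c_7 = Σ_k C(7,k)·g_1(k)·g_2(7−k) = 21·243·2 + 7·729·2 + 1·2187·1 = 10206 + 10206 + 2187 = 22599.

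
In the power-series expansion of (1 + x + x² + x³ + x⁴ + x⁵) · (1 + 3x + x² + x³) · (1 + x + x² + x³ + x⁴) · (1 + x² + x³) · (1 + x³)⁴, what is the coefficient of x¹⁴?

825

(1 + x + x² + x³ + x⁴ + x⁵) has coefficients 1,1,1,1,1,1 for degrees 0…5.
(1 + 3x + x² + x³) has coefficients 1,3,1,1,0,0,0,0,0,0,0,0,0,0,0 for degrees 0…14.
Multiplying by (1 + x + x² + x³ + x⁴) gives running coefficients 1,4,5,6,6,5,2,1,0,0,0,0,0,0,0 for degrees 0…14.
Multiplying by (1 + x² + x³) gives running coefficients 1,4,6,11,15,16,14,12,7,3,1,0,0,0,0 for degrees 0…14.
Finally multiplying by (1 + x³)⁴, the product of all factors after the first has coefficients 1,4,6,15,31,40,64,96,107,129,155,148,141,140,112 for degrees 0…14.
[x¹⁴] = 1·112 + 1·140 + 1·141 + 1·148 + 1·155 + 1·129 = 825.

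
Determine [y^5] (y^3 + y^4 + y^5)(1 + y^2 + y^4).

2

(y^3 + y^4 + y^5) has coefficients 0,0,0,1,1,1 for degrees 0…5.
(1 + y^2 + y^4) has coefficients 1,0,1,0,1,0 for degrees 0…5.
[y^5] = 1·1 + 1·0 + 1·1 = 2.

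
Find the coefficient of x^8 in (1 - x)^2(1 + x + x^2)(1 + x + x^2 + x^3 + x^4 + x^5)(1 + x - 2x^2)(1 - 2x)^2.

(1 - x)^2 has coefficients 1,-2,1 for degrees 0…2.
(1 + x + x^2) has coefficients 1,1,1,0,0,0,0,0,0 for degrees 0…8.
Multiplying by (1 + x + x^2 + x^3 + x^4 + x^5) gives running coefficients 1,2,3,3,3,3,2,1,0 for degrees 0…8.
Multiplying by (1 + x - 2x^2) gives running coefficients 1,3,3,2,0,0,-1,-3,-3 for degrees 0…8.
Finally multiplying by (1 - 2x)^2, the product of all factors after the first has coefficients 1,-1,-5,2,4,8,-1,1,5 for degrees 0…8.
[x^8] = 1·5 − 2·1 + 1·(-1) = 2.

2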